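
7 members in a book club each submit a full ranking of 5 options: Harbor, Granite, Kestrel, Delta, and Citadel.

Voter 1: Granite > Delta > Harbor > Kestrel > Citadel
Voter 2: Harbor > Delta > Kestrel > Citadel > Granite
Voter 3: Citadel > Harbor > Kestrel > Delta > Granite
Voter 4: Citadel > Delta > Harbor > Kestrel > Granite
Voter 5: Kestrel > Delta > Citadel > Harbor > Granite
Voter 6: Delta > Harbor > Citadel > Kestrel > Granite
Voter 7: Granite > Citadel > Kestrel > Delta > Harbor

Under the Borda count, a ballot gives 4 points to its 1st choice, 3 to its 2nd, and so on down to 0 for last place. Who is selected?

Delta

Borda scores:
  Harbor: 2 + 4 + 3 + 2 + 1 + 3 + 0 = 15
  Granite: 4 + 0 + 0 + 0 + 0 + 0 + 4 = 8
  Kestrel: 1 + 2 + 2 + 1 + 4 + 1 + 2 = 13
  Delta: 3 + 3 + 1 + 3 + 3 + 4 + 1 = 18
  Citadel: 0 + 1 + 4 + 4 + 2 + 2 + 3 = 16
Delta has the highest total.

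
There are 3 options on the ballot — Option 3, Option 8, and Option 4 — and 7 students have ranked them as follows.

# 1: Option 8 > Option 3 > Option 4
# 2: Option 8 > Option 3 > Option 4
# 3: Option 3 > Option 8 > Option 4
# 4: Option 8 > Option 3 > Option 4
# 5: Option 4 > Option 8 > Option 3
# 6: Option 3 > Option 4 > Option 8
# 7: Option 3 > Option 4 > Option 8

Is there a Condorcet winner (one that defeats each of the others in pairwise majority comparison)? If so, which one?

Head-to-head results (7 voters total):
Option 3 vs Option 8: Option 8 wins 4–3.
Option 3 vs Option 4: Option 3 wins 6–1.
Option 8 vs Option 4: Option 8 wins 4–3.
Option 8 beats each rival — Option 3 (4–3), Option 4 (4–3) — so Option 8 is the Condorcet winner.

Option 8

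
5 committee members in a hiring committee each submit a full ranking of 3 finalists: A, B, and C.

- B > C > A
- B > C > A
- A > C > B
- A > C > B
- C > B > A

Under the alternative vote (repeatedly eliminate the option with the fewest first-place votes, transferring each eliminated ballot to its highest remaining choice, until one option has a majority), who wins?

Round 1: A 2, B 2, C 1. C has the fewest and is eliminated.
Round 2: B 3, A 2. B has a majority.

B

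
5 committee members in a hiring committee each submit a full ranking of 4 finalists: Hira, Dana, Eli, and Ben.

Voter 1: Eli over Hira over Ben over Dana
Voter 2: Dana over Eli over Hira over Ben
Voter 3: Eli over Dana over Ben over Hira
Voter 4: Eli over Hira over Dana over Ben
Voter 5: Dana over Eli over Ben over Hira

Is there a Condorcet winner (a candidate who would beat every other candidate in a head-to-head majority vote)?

Head-to-head results (5 voters total):
Hira vs Dana: Dana wins 3–2.
Hira vs Eli: Eli wins 5–0.
Hira vs Ben: Hira wins 3–2.
Dana vs Eli: Eli wins 3–2.
Dana vs Ben: Dana wins 4–1.
Eli vs Ben: Eli wins 5–0.
Eli beats each rival — Hira (5–0), Dana (3–2), Ben (5–0) — so Eli is the Condorcet winner.

Yes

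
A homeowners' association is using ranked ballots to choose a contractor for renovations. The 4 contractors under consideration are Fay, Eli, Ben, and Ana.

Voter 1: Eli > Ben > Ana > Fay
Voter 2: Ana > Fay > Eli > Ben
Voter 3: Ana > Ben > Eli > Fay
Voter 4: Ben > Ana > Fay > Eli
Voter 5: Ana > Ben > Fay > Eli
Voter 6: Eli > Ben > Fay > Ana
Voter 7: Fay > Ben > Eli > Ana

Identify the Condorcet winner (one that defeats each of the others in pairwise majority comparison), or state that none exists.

Ben

Head-to-head results (7 voters total):
Fay vs Eli: Fay wins 4–3.
Fay vs Ben: Ben wins 5–2.
Fay vs Ana: Ana wins 5–2.
Eli vs Ben: Ben wins 4–3.
Eli vs Ana: Ana wins 4–3.
Ben vs Ana: Ben wins 4–3.
Ben beats each rival — Fay (5–2), Eli (4–3), Ana (4–3) — so Ben is the Condorcet winner.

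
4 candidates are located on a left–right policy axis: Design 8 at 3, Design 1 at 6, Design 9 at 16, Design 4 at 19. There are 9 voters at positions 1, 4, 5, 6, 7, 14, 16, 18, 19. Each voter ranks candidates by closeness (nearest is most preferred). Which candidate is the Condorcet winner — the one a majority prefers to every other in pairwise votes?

Design 1

With single-peaked preferences on a line, the Condorcet winner is the candidate closest to the median voter.
The median voter (position 7) is closest to Design 1 at 6.
Check: Design 1 vs Design 4 — voters closer to Design 1: 5 of 9.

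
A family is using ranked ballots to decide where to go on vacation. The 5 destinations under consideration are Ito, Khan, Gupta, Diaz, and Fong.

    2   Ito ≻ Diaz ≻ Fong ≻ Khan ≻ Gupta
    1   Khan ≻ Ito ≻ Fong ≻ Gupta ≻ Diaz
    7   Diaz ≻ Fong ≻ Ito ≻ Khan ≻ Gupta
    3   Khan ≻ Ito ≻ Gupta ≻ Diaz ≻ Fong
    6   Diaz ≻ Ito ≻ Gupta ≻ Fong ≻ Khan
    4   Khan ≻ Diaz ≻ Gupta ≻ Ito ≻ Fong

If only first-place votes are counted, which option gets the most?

Diaz

First-place vote totals:
  Ito: 2
  Khan: 8
  Gupta: 0
  Diaz: 13
  Fong: 0
Diaz has the most first-place votes.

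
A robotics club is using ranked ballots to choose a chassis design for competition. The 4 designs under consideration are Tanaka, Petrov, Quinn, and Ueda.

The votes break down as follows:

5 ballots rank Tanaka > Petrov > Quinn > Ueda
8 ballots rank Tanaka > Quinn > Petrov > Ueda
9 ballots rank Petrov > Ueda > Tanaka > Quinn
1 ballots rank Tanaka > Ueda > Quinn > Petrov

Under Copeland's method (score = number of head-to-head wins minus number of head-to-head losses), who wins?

Tanaka

Pairwise results:
  Tanaka vs Petrov: Tanaka wins 14–9.
  Tanaka vs Quinn: Tanaka wins 23–0.
  Tanaka vs Ueda: Tanaka wins 14–9.
  Petrov vs Quinn: Petrov wins 14–9.
  Petrov vs Ueda: Petrov wins 22–1.
  Quinn vs Ueda: Quinn wins 13–10.
Copeland scores (wins − losses):
  Tanaka: 3 − 0 = 3
  Petrov: 2 − 1 = 1
  Quinn: 1 − 2 = -1
  Ueda: 0 − 3 = -3
Tanaka has the best Copeland score.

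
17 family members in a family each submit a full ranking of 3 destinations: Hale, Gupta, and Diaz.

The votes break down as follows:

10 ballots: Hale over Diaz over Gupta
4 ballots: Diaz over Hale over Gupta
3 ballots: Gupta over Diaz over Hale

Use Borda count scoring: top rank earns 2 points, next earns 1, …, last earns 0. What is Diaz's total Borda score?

21

Borda scores:
  Hale: 10·2 + 4·1 + 3·0 = 24
  Gupta: 10·0 + 4·0 + 3·2 = 6
  Diaz: 10·1 + 4·2 + 3·1 = 21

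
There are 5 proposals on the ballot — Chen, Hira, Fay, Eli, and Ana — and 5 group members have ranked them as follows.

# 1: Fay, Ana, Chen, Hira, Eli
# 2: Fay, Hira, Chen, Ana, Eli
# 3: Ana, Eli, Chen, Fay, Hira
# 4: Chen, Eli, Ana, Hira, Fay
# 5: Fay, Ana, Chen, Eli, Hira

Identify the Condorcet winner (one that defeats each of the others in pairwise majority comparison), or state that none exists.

Fay

Head-to-head results (5 voters total):
Chen vs Hira: Chen wins 4–1.
Chen vs Fay: Fay wins 3–2.
Chen vs Eli: Chen wins 4–1.
Chen vs Ana: Ana wins 3–2.
Hira vs Fay: Fay wins 4–1.
Hira vs Eli: Eli wins 3–2.
Hira vs Ana: Ana wins 4–1.
Fay vs Eli: Fay wins 3–2.
Fay vs Ana: Fay wins 3–2.
Eli vs Ana: Ana wins 4–1.
Fay beats each rival — Chen (3–2), Hira (4–1), Eli (3–2), Ana (3–2) — so Fay is the Condorcet winner.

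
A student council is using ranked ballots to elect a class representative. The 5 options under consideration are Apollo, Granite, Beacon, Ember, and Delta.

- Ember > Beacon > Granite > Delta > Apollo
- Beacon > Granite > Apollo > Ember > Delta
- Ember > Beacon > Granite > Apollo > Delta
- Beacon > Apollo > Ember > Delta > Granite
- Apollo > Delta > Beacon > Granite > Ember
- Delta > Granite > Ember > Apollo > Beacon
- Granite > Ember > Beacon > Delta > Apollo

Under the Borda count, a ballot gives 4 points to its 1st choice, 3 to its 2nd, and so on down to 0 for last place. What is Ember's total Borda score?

Borda scores:
  Apollo: 0 + 2 + 1 + 3 + 4 + 1 + 0 = 11
  Granite: 2 + 3 + 2 + 0 + 1 + 3 + 4 = 15
  Beacon: 3 + 4 + 3 + 4 + 2 + 0 + 2 = 18
  Ember: 4 + 1 + 4 + 2 + 0 + 2 + 3 = 16
  Delta: 1 + 0 + 0 + 1 + 3 + 4 + 1 = 10

16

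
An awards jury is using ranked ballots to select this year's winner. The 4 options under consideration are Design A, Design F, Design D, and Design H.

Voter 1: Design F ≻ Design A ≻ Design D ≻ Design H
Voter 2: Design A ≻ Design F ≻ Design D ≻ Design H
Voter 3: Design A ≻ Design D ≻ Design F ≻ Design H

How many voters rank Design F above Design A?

1

Ballots ranking Design F above Design A: 1.
Ballots ranking Design A above Design F: 2.
So 1 of 3 voters prefer Design F to Design A.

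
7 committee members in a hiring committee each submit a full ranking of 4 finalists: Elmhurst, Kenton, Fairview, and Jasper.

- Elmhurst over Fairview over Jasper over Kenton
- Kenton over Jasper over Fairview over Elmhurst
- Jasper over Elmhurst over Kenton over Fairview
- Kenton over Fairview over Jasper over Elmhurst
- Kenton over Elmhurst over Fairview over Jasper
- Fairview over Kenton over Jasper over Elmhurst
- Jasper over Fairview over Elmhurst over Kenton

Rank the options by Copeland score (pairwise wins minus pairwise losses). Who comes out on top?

Pairwise results:
  Elmhurst vs Kenton: Kenton wins 4–3.
  Elmhurst vs Fairview: Fairview wins 4–3.
  Elmhurst vs Jasper: Jasper wins 5–2.
  Kenton vs Fairview: Kenton wins 4–3.
  Kenton vs Jasper: Kenton wins 4–3.
  Fairview vs Jasper: Fairview wins 4–3.
Copeland scores (wins − losses):
  Elmhurst: 0 − 3 = -3
  Kenton: 3 − 0 = 3
  Fairview: 2 − 1 = 1
  Jasper: 1 − 2 = -1
Kenton has the best Copeland score.

Kenton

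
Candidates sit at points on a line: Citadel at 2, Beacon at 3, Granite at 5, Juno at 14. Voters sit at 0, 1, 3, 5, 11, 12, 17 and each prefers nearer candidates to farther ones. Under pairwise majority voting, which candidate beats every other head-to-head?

With single-peaked preferences on a line, the Condorcet winner is the candidate closest to the median voter.
The median voter (position 5) is closest to Granite at 5.
Check: Granite vs Juno — voters closer to Granite: 4 of 7.

Granite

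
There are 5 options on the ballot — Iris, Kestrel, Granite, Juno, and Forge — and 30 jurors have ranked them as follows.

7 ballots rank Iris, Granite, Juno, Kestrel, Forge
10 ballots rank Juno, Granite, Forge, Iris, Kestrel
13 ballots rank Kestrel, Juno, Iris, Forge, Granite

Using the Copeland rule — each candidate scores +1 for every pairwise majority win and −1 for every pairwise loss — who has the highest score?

Juno

Pairwise results:
  Iris vs Kestrel: Iris wins 17–13.
  Iris vs Granite: Iris wins 20–10.
  Iris vs Juno: Juno wins 23–7.
  Iris vs Forge: Iris wins 20–10.
  Kestrel vs Granite: Granite wins 17–13.
  Kestrel vs Juno: Juno wins 17–13.
  Kestrel vs Forge: Kestrel wins 20–10.
  Granite vs Juno: Juno wins 23–7.
  Granite vs Forge: Granite wins 17–13.
  Juno vs Forge: Juno wins 30–0.
Copeland scores (wins − losses):
  Iris: 3 − 1 = 2
  Kestrel: 1 − 3 = -2
  Granite: 2 − 2 = 0
  Juno: 4 − 0 = 4
  Forge: 0 − 4 = -4
Juno has the best Copeland score.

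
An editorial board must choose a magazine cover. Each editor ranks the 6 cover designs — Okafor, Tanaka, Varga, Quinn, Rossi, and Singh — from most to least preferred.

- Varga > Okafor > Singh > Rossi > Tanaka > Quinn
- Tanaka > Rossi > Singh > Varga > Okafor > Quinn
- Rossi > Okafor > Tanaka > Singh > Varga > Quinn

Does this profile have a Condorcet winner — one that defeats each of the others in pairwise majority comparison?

Head-to-head results (3 voters total):
Okafor vs Tanaka: Okafor wins 2–1.
Okafor vs Varga: Varga wins 2–1.
Okafor vs Quinn: Okafor wins 3–0.
Okafor vs Rossi: Rossi wins 2–1.
Okafor vs Singh: Okafor wins 2–1.
Tanaka vs Varga: Tanaka wins 2–1.
Tanaka vs Quinn: Tanaka wins 3–0.
Tanaka vs Rossi: Rossi wins 2–1.
Tanaka vs Singh: Tanaka wins 2–1.
Varga vs Quinn: Varga wins 3–0.
Varga vs Rossi: Rossi wins 2–1.
Varga vs Singh: Singh wins 2–1.
Quinn vs Rossi: Rossi wins 3–0.
Quinn vs Singh: Singh wins 3–0.
Rossi vs Singh: Rossi wins 2–1.
Rossi beats each rival — Okafor (2–1), Tanaka (2–1), Varga (2–1), Quinn (3–0), Singh (2–1) — so Rossi is the Condorcet winner.

Yes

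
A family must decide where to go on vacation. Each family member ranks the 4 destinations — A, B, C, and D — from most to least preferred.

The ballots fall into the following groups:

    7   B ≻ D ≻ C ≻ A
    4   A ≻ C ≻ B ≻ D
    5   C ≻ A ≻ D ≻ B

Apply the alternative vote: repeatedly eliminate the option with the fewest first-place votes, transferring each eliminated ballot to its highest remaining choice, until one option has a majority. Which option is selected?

Round 1: B 7, C 5, A 4, D 0. D has the fewest and is eliminated.
Round 2: B 7, C 5, A 4. A has the fewest and is eliminated.
Round 3: C 9, B 7. C has a majority.

C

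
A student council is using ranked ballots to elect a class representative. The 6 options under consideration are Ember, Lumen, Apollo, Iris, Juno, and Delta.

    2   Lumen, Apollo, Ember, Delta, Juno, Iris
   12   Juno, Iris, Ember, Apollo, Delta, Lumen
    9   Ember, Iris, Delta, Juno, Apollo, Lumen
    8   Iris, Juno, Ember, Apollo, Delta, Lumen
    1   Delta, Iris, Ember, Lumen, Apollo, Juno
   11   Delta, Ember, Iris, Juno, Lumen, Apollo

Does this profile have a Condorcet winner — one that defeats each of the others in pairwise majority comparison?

Yes

Head-to-head results (43 voters total):
Ember vs Lumen: Ember wins 41–2.
Ember vs Apollo: Ember wins 41–2.
Ember vs Iris: Ember wins 22–21.
Ember vs Juno: Ember wins 23–20.
Ember vs Delta: Ember wins 31–12.
Lumen vs Apollo: Apollo wins 29–14.
Lumen vs Iris: Iris wins 41–2.
Lumen vs Juno: Juno wins 40–3.
Lumen vs Delta: Delta wins 41–2.
Apollo vs Iris: Iris wins 41–2.
Apollo vs Juno: Juno wins 40–3.
Apollo vs Delta: Apollo wins 22–21.
Iris vs Juno: Iris wins 29–14.
Iris vs Delta: Iris wins 29–14.
Juno vs Delta: Delta wins 23–20.
Ember beats each rival — Lumen (41–2), Apollo (41–2), Iris (22–21), Juno (23–20), Delta (31–12) — so Ember is the Condorcet winner.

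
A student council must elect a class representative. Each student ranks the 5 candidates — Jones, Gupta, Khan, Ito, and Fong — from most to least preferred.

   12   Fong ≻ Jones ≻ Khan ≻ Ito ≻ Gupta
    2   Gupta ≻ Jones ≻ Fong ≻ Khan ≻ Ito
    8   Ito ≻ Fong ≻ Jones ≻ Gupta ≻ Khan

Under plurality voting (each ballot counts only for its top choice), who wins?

Fong

First-place vote totals:
  Jones: 0
  Gupta: 2
  Khan: 0
  Ito: 8
  Fong: 12
Fong has the most first-place votes.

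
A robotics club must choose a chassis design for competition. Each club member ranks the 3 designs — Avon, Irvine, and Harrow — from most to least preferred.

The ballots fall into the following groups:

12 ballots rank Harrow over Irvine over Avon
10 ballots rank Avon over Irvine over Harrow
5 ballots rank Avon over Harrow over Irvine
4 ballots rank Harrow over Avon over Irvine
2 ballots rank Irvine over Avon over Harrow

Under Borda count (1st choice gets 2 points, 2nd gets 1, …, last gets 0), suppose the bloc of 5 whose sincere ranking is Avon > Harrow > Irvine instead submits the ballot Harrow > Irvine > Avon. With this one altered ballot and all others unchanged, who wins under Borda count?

Borda totals with the altered ballot: Avon 26, Irvine 31, Harrow 42.
The winner is unchanged: still Harrow.

Harrow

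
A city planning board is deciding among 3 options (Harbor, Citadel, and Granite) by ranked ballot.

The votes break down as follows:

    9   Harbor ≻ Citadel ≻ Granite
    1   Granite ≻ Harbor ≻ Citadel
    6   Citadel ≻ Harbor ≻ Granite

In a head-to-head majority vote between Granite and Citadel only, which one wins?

Citadel

Ballots ranking Granite above Citadel: 1.
Ballots ranking Citadel above Granite: 9+6 = 15.
Citadel wins the head-to-head, 15–1.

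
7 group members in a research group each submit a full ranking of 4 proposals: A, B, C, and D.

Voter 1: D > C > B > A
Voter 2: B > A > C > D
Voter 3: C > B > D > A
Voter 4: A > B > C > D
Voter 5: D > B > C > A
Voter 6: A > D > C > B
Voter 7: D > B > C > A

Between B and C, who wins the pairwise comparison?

B

Ballots ranking B above C: 4.
Ballots ranking C above B: 3.
B wins the head-to-head, 4–3.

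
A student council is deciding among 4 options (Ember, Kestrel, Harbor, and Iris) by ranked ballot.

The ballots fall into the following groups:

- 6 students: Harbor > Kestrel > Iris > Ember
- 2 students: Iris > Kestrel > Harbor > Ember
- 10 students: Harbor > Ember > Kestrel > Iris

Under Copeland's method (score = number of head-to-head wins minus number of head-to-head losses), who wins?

Pairwise results:
  Ember vs Kestrel: Ember wins 10–8.
  Ember vs Harbor: Harbor wins 18–0.
  Ember vs Iris: Ember wins 10–8.
  Kestrel vs Harbor: Harbor wins 16–2.
  Kestrel vs Iris: Kestrel wins 16–2.
  Harbor vs Iris: Harbor wins 16–2.
Copeland scores (wins − losses):
  Ember: 2 − 1 = 1
  Kestrel: 1 − 2 = -1
  Harbor: 3 − 0 = 3
  Iris: 0 − 3 = -3
Harbor has the best Copeland score.

Harbor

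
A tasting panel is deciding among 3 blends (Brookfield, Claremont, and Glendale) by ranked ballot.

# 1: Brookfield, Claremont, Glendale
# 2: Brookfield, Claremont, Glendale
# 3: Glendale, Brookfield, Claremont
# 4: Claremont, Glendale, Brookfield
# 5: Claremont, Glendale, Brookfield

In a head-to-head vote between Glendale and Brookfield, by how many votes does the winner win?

Ballots ranking Glendale above Brookfield: 3.
Ballots ranking Brookfield above Glendale: 2.
Glendale wins 3–2, a margin of 1.

1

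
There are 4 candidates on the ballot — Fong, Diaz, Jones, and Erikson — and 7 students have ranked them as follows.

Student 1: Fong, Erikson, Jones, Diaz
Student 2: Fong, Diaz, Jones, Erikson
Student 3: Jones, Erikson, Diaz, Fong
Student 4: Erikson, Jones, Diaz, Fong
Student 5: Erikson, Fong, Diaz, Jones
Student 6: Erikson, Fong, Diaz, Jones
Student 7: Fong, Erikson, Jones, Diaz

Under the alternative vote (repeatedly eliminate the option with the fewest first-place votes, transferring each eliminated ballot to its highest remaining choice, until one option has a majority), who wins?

Erikson

Round 1: Fong 3, Erikson 3, Jones 1, Diaz 0. Diaz has the fewest and is eliminated.
Round 2: Fong 3, Erikson 3, Jones 1. Jones has the fewest and is eliminated.
Round 3: Erikson 4, Fong 3. Erikson has a majority.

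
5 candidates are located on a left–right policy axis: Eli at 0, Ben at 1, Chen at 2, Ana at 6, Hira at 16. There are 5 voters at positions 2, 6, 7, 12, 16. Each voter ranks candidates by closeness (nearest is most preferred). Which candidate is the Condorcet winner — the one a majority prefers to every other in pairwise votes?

Ana

With single-peaked preferences on a line, the Condorcet winner is the candidate closest to the median voter.
The median voter (position 7) is closest to Ana at 6.
Check: Ana vs Eli — voters closer to Ana: 4 of 5.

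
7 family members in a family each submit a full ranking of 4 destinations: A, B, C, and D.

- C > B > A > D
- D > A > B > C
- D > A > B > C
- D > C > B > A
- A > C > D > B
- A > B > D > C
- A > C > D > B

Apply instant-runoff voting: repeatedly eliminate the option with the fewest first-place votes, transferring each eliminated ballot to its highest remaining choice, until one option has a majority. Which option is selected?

A

Round 1: A 3, D 3, C 1, B 0. B has the fewest and is eliminated.
Round 2: A 3, D 3, C 1. C has the fewest and is eliminated.
Round 3: A 4, D 3. A has a majority.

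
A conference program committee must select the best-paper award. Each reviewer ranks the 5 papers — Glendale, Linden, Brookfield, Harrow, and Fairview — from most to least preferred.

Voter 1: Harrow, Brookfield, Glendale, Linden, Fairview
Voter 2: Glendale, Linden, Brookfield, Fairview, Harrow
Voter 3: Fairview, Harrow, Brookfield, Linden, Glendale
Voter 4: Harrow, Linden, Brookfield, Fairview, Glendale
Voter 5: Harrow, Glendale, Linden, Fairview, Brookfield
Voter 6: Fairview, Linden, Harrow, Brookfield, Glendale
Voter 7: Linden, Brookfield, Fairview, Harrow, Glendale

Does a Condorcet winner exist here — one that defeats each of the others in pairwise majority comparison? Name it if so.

None — there is no Condorcet winner

Head-to-head results (7 voters total):
Glendale vs Linden: Linden wins 4–3.
Glendale vs Brookfield: Brookfield wins 5–2.
Glendale vs Harrow: Harrow wins 6–1.
Glendale vs Fairview: Fairview wins 4–3.
Linden vs Brookfield: Linden wins 5–2.
Linden vs Harrow: Harrow wins 4–3.
Linden vs Fairview: Linden wins 5–2.
Brookfield vs Harrow: Harrow wins 5–2.
Brookfield vs Fairview: Brookfield wins 4–3.
Harrow vs Fairview: Fairview wins 4–3.
No candidate beats all others: Linden beats Fairview beats Harrow beats Linden, a majority cycle.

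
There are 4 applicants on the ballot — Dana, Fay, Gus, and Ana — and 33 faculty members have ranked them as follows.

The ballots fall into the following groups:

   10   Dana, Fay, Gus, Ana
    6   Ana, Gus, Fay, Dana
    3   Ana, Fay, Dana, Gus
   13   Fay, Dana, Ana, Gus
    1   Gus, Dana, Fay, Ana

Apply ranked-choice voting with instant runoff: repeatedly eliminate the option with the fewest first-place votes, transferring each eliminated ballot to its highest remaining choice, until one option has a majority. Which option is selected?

Fay

Round 1: Fay 13, Dana 10, Ana 9, Gus 1. Gus has the fewest and is eliminated.
Round 2: Fay 13, Dana 11, Ana 9. Ana has the fewest and is eliminated.
Round 3: Fay 22, Dana 11. Fay has a majority.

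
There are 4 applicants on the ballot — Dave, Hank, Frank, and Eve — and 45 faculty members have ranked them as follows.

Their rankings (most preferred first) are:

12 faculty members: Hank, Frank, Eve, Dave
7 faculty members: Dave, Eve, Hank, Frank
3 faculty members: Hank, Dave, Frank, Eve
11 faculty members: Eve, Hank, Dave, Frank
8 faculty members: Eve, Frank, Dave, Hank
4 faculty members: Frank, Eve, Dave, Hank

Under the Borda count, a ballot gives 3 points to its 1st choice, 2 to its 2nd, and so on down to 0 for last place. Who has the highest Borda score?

Eve

Borda scores:
  Dave: 12·0 + 7·3 + 3·2 + 11·1 + 8·1 + 4·1 = 50
  Hank: 12·3 + 7·1 + 3·3 + 11·2 + 8·0 + 4·0 = 74
  Frank: 12·2 + 7·0 + 3·1 + 11·0 + 8·2 + 4·3 = 55
  Eve: 12·1 + 7·2 + 3·0 + 11·3 + 8·3 + 4·2 = 91
Eve has the highest total.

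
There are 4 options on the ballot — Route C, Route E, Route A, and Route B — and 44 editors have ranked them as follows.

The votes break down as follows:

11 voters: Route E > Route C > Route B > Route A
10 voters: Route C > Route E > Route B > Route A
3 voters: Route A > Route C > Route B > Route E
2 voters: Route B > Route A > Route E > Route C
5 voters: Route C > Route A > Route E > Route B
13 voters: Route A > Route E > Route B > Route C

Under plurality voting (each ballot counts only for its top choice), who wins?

First-place vote totals:
  Route C: 15
  Route E: 11
  Route A: 16
  Route B: 2
Route A has the most first-place votes.

Route A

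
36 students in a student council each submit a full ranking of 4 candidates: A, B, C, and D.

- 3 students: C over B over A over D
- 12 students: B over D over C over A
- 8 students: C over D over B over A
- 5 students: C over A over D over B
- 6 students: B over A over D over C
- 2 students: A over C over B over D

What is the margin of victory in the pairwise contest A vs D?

4

Ballots ranking A above D: 3+5+6+2 = 16.
Ballots ranking D above A: 12+8 = 20.
D wins 20–16, a margin of 4.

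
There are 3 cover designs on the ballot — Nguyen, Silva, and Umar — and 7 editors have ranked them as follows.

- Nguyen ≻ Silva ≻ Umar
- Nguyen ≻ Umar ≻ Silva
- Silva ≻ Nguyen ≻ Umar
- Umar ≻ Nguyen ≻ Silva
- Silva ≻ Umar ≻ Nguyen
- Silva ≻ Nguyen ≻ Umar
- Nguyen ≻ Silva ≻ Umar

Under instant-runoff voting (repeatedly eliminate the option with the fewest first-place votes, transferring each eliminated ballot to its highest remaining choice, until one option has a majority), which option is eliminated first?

Umar

Round 1: Nguyen 3, Silva 3, Umar 1. Umar has the fewest and is eliminated.
Round 2: Nguyen 4, Silva 3. Nguyen has a majority.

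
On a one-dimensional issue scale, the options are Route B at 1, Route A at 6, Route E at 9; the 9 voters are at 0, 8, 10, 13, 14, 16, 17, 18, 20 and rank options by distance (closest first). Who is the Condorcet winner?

Route E

With single-peaked preferences on a line, the Condorcet winner is the candidate closest to the median voter.
The median voter (position 14) is closest to Route E at 9.
Check: Route E vs Route B — voters closer to Route E: 8 of 9.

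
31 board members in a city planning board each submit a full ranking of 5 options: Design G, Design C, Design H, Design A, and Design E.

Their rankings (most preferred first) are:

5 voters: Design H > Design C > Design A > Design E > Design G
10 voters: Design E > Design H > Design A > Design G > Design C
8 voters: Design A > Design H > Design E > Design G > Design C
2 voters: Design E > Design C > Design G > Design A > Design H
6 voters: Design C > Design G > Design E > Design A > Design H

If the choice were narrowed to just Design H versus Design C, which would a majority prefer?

Design H

Ballots ranking Design H above Design C: 5+10+8 = 23.
Ballots ranking Design C above Design H: 2+6 = 8.
Design H wins the head-to-head, 23–8.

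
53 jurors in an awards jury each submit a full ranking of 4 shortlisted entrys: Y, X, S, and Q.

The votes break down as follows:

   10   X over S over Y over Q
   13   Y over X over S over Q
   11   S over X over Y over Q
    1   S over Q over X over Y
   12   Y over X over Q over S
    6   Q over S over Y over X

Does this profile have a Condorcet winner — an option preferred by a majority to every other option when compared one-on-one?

No

Head-to-head results (53 voters total):
Y vs X: Y wins 31–22.
Y vs S: S wins 28–25.
Y vs Q: Y wins 46–7.
X vs S: X wins 35–18.
X vs Q: X wins 46–7.
S vs Q: S wins 35–18.
No candidate beats all others: Y beats X beats S beats Y, a majority cycle.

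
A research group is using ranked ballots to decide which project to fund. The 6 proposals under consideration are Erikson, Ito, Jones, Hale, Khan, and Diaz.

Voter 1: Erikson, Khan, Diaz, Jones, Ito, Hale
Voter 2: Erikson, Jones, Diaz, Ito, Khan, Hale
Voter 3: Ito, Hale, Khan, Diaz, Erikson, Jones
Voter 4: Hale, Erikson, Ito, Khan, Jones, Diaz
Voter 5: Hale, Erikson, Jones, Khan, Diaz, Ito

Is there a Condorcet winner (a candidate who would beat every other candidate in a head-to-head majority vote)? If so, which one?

None — there is no Condorcet winner

Head-to-head results (5 voters total):
Erikson vs Ito: Erikson wins 4–1.
Erikson vs Jones: Erikson wins 5–0.
Erikson vs Hale: Hale wins 3–2.
Erikson vs Khan: Erikson wins 4–1.
Erikson vs Diaz: Erikson wins 4–1.
Ito vs Jones: Jones wins 3–2.
Ito vs Hale: Ito wins 3–2.
Ito vs Khan: Ito wins 3–2.
Ito vs Diaz: Diaz wins 3–2.
Jones vs Hale: Hale wins 3–2.
Jones vs Khan: Khan wins 3–2.
Jones vs Diaz: Jones wins 3–2.
Hale vs Khan: Hale wins 3–2.
Hale vs Diaz: Hale wins 3–2.
Khan vs Diaz: Khan wins 4–1.
No candidate beats all others: Erikson beats Ito beats Hale beats Erikson, a majority cycle.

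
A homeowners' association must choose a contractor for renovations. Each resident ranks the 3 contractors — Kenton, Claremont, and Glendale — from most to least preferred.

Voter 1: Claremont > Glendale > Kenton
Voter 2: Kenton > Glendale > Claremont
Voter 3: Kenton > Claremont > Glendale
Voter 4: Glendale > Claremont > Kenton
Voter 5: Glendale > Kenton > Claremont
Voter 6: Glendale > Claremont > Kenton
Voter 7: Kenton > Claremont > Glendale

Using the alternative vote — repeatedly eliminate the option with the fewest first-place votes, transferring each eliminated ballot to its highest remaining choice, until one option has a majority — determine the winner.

Round 1: Kenton 3, Glendale 3, Claremont 1. Claremont has the fewest and is eliminated.
Round 2: Glendale 4, Kenton 3. Glendale has a majority.

Glendale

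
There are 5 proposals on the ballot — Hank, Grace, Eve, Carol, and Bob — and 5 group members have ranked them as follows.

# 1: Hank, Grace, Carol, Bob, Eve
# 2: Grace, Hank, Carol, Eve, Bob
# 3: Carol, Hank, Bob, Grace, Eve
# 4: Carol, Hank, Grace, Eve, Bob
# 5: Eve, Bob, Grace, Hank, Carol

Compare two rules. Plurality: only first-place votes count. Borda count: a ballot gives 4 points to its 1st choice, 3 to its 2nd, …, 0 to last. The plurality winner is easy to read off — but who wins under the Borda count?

Plurality first-place counts: Hank 1, Grace 1, Eve 1, Carol 2, Bob 0 → Carol.
Borda totals: Hank 14, Grace 12, Eve 6, Carol 12, Bob 6 → Hank.

Hank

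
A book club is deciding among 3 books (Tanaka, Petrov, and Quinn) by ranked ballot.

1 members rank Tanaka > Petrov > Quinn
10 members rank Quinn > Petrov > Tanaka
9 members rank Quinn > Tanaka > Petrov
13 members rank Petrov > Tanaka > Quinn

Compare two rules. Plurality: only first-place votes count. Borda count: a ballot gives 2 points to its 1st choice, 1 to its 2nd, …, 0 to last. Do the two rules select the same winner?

Plurality first-place counts: Tanaka 1, Petrov 13, Quinn 19 → Quinn.
Borda totals: Tanaka 24, Petrov 37, Quinn 38 → Quinn.
The two rules agree on Quinn.

Yes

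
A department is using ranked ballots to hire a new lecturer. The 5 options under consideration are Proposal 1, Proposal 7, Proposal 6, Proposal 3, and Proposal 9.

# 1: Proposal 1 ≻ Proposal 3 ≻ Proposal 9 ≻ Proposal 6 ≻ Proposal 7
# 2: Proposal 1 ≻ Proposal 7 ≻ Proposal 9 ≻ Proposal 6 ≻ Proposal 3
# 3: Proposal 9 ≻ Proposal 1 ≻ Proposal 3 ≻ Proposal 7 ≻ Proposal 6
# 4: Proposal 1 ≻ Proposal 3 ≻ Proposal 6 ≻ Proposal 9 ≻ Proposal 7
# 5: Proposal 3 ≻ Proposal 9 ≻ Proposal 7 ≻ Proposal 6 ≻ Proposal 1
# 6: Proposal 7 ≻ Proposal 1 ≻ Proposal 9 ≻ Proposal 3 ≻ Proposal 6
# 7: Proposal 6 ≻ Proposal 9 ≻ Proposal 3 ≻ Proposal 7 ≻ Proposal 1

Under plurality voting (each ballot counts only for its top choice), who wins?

First-place vote totals:
  Proposal 1: 3
  Proposal 7: 1
  Proposal 6: 1
  Proposal 3: 1
  Proposal 9: 1
Proposal 1 has the most first-place votes.

Proposal 1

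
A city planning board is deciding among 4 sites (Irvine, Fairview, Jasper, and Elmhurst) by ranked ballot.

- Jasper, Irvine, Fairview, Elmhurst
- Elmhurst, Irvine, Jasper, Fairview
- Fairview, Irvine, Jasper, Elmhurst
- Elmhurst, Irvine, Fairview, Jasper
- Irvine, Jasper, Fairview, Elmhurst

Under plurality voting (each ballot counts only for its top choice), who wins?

Elmhurst

First-place vote totals:
  Irvine: 1
  Fairview: 1
  Jasper: 1
  Elmhurst: 2
Elmhurst has the most first-place votes.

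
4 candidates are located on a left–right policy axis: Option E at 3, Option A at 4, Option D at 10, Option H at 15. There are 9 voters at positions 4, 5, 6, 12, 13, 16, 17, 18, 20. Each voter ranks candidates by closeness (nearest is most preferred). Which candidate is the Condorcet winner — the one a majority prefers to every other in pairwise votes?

Option H

With single-peaked preferences on a line, the Condorcet winner is the candidate closest to the median voter.
The median voter (position 13) is closest to Option H at 15.
Check: Option H vs Option D — voters closer to Option H: 5 of 9.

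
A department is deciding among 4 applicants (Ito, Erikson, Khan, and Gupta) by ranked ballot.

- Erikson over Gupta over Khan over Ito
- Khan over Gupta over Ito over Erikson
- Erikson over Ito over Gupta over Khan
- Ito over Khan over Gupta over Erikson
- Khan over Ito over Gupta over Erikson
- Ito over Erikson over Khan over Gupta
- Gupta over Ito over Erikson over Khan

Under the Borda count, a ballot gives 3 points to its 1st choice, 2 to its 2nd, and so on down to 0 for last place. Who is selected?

Ito

Borda scores:
  Ito: 0 + 1 + 2 + 3 + 2 + 3 + 2 = 13
  Erikson: 3 + 0 + 3 + 0 + 0 + 2 + 1 = 9
  Khan: 1 + 3 + 0 + 2 + 3 + 1 + 0 = 10
  Gupta: 2 + 2 + 1 + 1 + 1 + 0 + 3 = 10
Ito has the highest total.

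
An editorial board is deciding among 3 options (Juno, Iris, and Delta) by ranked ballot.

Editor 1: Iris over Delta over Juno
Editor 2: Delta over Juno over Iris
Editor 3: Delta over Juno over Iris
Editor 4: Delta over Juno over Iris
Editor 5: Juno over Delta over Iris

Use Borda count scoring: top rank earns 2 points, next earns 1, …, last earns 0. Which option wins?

Delta

Borda scores:
  Juno: 0 + 1 + 1 + 1 + 2 = 5
  Iris: 2 + 0 + 0 + 0 + 0 = 2
  Delta: 1 + 2 + 2 + 2 + 1 = 8
Delta has the highest total.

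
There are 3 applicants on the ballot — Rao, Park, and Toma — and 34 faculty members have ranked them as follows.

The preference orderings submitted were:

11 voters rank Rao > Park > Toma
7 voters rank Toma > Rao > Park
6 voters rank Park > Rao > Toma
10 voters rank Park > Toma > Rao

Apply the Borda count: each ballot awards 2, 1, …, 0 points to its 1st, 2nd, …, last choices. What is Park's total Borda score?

Borda scores:
  Rao: 11·2 + 7·1 + 6·1 + 10·0 = 35
  Park: 11·1 + 7·0 + 6·2 + 10·2 = 43
  Toma: 11·0 + 7·2 + 6·0 + 10·1 = 24

43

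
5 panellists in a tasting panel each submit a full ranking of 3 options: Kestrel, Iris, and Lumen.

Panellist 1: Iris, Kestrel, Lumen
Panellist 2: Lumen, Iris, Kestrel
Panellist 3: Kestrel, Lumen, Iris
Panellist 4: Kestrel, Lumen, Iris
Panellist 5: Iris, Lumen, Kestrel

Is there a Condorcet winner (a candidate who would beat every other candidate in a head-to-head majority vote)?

Head-to-head results (5 voters total):
Kestrel vs Iris: Iris wins 3–2.
Kestrel vs Lumen: Kestrel wins 3–2.
Iris vs Lumen: Lumen wins 3–2.
No candidate beats all others: Kestrel beats Lumen beats Iris beats Kestrel, a majority cycle.

No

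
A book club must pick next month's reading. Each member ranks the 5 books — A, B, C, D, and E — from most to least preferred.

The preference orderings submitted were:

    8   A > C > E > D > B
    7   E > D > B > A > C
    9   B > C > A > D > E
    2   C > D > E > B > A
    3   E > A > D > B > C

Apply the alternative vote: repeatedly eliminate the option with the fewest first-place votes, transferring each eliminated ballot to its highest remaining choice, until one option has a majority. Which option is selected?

E

Round 1: E 10, B 9, A 8, C 2, D 0. D has the fewest and is eliminated.
Round 2: E 10, B 9, A 8, C 2. C has the fewest and is eliminated.
Round 3: E 12, B 9, A 8. A has the fewest and is eliminated.
Round 4: E 20, B 9. E has a majority.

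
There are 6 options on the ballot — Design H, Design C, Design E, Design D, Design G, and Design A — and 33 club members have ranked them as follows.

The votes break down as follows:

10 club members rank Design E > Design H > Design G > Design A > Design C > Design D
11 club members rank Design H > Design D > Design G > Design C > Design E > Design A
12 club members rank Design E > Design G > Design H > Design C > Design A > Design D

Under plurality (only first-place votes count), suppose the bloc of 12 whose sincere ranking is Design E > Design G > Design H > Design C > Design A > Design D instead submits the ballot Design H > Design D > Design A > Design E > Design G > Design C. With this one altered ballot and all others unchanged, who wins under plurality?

First-place totals with the altered ballot: Design H 23, Design C 0, Design E 10, Design D 0, Design G 0, Design A 0.
The switch changes the winner from Design E to Design H.

Design H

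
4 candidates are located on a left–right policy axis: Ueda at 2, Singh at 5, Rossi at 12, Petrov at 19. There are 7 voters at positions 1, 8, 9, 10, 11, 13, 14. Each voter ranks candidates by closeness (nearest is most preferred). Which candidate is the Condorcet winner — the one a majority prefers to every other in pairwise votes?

Rossi

With single-peaked preferences on a line, the Condorcet winner is the candidate closest to the median voter.
The median voter (position 10) is closest to Rossi at 12.
Check: Rossi vs Petrov — voters closer to Rossi: 7 of 7.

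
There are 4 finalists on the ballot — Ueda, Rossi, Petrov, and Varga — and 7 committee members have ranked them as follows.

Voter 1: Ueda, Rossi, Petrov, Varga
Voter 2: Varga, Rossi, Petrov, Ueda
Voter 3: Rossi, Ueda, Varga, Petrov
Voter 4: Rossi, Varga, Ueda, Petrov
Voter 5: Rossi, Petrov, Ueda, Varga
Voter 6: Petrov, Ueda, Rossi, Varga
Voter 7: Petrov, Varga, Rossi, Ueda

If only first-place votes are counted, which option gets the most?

Rossi

First-place vote totals:
  Ueda: 1
  Rossi: 3
  Petrov: 2
  Varga: 1
Rossi has the most first-place votes.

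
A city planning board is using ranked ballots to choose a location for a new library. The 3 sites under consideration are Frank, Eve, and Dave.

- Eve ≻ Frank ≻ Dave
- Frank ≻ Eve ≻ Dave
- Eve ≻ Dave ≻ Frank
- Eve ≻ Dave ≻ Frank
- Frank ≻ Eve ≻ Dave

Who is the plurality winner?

Eve

First-place vote totals:
  Frank: 2
  Eve: 3
  Dave: 0
Eve has the most first-place votes.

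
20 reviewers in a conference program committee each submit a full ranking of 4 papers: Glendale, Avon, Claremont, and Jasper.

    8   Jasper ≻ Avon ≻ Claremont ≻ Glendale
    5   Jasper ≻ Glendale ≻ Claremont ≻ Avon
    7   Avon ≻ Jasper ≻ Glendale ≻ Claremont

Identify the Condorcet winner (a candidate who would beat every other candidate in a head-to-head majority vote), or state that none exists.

Head-to-head results (20 voters total):
Glendale vs Avon: Avon wins 15–5.
Glendale vs Claremont: Glendale wins 12–8.
Glendale vs Jasper: Jasper wins 20–0.
Avon vs Claremont: Avon wins 15–5.
Avon vs Jasper: Jasper wins 13–7.
Claremont vs Jasper: Jasper wins 20–0.
Jasper beats each rival — Glendale (20–0), Avon (13–7), Claremont (20–0) — so Jasper is the Condorcet winner.

Jasper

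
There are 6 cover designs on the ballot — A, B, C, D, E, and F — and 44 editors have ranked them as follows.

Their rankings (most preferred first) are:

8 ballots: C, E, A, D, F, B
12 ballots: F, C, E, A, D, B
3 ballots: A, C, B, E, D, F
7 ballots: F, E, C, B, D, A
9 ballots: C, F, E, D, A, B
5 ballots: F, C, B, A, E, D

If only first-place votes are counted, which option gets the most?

First-place vote totals:
  A: 3
  B: 0
  C: 17
  D: 0
  E: 0
  F: 24
F has the most first-place votes.

F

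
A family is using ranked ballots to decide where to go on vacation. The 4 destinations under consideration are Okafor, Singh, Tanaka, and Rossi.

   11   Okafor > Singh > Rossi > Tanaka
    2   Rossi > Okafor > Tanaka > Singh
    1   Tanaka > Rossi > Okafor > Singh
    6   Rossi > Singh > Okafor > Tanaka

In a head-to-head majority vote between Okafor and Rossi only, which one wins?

Ballots ranking Okafor above Rossi: 11.
Ballots ranking Rossi above Okafor: 2+1+6 = 9.
Okafor wins the head-to-head, 11–9.

Okafor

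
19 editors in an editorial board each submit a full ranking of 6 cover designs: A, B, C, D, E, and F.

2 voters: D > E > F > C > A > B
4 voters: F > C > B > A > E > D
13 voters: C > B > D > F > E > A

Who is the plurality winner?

First-place vote totals:
  A: 0
  B: 0
  C: 13
  D: 2
  E: 0
  F: 4
C has the most first-place votes.

C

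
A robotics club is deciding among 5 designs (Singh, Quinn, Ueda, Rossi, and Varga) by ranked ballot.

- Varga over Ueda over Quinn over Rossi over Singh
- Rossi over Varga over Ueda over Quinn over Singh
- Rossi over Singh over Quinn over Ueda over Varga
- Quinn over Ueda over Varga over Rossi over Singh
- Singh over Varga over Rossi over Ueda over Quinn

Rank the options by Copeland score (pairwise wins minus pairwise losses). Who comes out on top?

Varga

Pairwise results:
  Singh vs Quinn: Quinn wins 3–2.
  Singh vs Ueda: Ueda wins 3–2.
  Singh vs Rossi: Rossi wins 4–1.
  Singh vs Varga: Varga wins 3–2.
  Quinn vs Ueda: Ueda wins 3–2.
  Quinn vs Rossi: Rossi wins 3–2.
  Quinn vs Varga: Varga wins 3–2.
  Ueda vs Rossi: Rossi wins 3–2.
  Ueda vs Varga: Varga wins 3–2.
  Rossi vs Varga: Varga wins 3–2.
Copeland scores (wins − losses):
  Singh: 0 − 4 = -4
  Quinn: 1 − 3 = -2
  Ueda: 2 − 2 = 0
  Rossi: 3 − 1 = 2
  Varga: 4 − 0 = 4
Varga has the best Copeland score.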